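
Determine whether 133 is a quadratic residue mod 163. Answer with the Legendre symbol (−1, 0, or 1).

Reciprocity: 133 ≡ 1 and 163 ≡ 3 (mod 4), so (133/163) = +(163/133).
Reduce top mod 133: now compute (30/133).
Pull out 2: since 133 ≡ 5 (mod 8), (2/133) = -1.
Reciprocity: 15 ≡ 3 and 133 ≡ 1 (mod 4), so (15/133) = +(133/15).
Reduce top mod 15: now compute (13/15).
Reciprocity: 13 ≡ 1 and 15 ≡ 3 (mod 4), so (13/15) = +(15/13).
Reduce top mod 13: now compute (2/13).
Pull out 2: since 13 ≡ 5 (mod 8), (2/13) = -1.
Reached (1/13) = 1. Collecting the sign flips along the way, the symbol is +1.

1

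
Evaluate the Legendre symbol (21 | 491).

Reciprocity: 21 ≡ 1 and 491 ≡ 3 (mod 4), so (21/491) = +(491/21).
Reduce top mod 21: now compute (8/21).
Pull out 2^3: since 21 ≡ 5 (mod 8), (2/21) = -1, so (2/21)^3 = -1.
Reached (1/21) = 1. Collecting the sign flips along the way, the symbol is -1.

-1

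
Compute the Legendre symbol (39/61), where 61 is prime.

1

Reciprocity: 39 ≡ 3 and 61 ≡ 1 (mod 4), so (39/61) = +(61/39).
Reduce top mod 39: now compute (22/39).
Pull out 2: since 39 ≡ 7 (mod 8), (2/39) = +1.
Reciprocity: 11 ≡ 3 and 39 ≡ 3 (mod 4), so (11/39) = −(39/11).
Reduce top mod 11: now compute (6/11).
Pull out 2: since 11 ≡ 3 (mod 8), (2/11) = -1.
Reciprocity: 3 ≡ 3 and 11 ≡ 3 (mod 4), so (3/11) = −(11/3).
Reduce top mod 3: now compute (2/3).
Pull out 2: since 3 ≡ 3 (mod 8), (2/3) = -1.
Reached (1/3) = 1. Collecting the sign flips along the way, the symbol is +1.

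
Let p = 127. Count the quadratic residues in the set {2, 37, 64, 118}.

(2/127) = +1 → QR.
(37/127) = +1 → QR.
(64/127) = +1 → QR.
(118/127) = -1 → non-residue.
Total quadratic residues among the 4: 3.

3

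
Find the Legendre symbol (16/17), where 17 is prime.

1

Pull out 2^4: since 17 ≡ 1 (mod 8), (2/17) = +1, so (2/17)^4 = +1.
Reached (1/17) = 1. Collecting the sign flips along the way, the symbol is +1.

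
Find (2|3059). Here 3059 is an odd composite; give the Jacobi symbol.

Pull out 2: since 3059 ≡ 3 (mod 8), (2/3059) = -1.
Reached (1/3059) = 1. Collecting the sign flips along the way, the symbol is -1.

-1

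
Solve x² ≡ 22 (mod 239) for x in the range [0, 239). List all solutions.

Since 239 ≡ 3 (mod 4), a square root of 22 is 22^((239+1)/4) = 22^60 mod 239.
Repeated squaring: 22^2≡6, 22^4≡36, 22^8≡101, 22^16≡163, 22^32≡40 (mod 239).
22^60 = 22^(32+16+8+4) ≡ 71 (mod 239).
Check: 71² = 5041 ≡ 22 (mod 239). The two roots are 71 and 168.

71, 168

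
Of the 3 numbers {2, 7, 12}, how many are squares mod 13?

1

(2/13) = -1 → non-residue.
(7/13) = -1 → non-residue.
(12/13) = +1 → QR.
Total quadratic residues among the 3: 1.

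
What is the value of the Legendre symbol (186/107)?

Euler's criterion: (186/107) ≡ 79^53 (mod 107).
79^2 ≡ 35 (mod 107)
79^4 ≡ 48 (mod 107)
79^8 ≡ 57 (mod 107)
79^16 ≡ 39 (mod 107)
79^32 ≡ 23 (mod 107)
79^53 = 79^(32+16+4+1) ≡ 1 (mod 107).
Result is 1, so (186/107) = 1.

1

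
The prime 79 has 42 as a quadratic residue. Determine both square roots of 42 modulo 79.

11, 68

Since 79 ≡ 3 (mod 4), a square root of 42 is 42^((79+1)/4) = 42^20 mod 79.
Repeated squaring: 42^2≡26, 42^4≡44, 42^8≡40, 42^16≡20 (mod 79).
42^20 = 42^(16+4) ≡ 11 (mod 79).
Check: 11² = 121 ≡ 42 (mod 79). The two roots are 11 and 68.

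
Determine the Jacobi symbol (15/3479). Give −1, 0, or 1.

1

Reciprocity: 15 ≡ 3 and 3479 ≡ 3 (mod 4), so (15/3479) = −(3479/15).
Reduce top mod 15: now compute (14/15).
Pull out 2: since 15 ≡ 7 (mod 8), (2/15) = +1.
Reciprocity: 7 ≡ 3 and 15 ≡ 3 (mod 4), so (7/15) = −(15/7).
Reduce top mod 7: now compute (1/7).
Reached (1/7) = 1. Collecting the sign flips along the way, the symbol is +1.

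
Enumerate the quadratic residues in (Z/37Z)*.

Square k = 1,…,18 (k and 37−k give the same square):
1²=1, 2²=4, 3²=9, 4²=16, 5²=25, 6²=36, 7²≡12, 8²≡27, 9²≡7, 10²≡26, 11²≡10, 12²≡33, 13²≡21, 14²≡11, 15²≡3, 16²≡34, 17²≡30, 18²≡28 (mod 37).
So the quadratic residues mod 37 are {1, 3, 4, 7, 9, 10, 11, 12, 16, 21, 25, 26, 27, 28, 30, 33, 34, 36}.

1,3,4,7,9,10,11,12,16,21,25,26,27,28,30,33,34,36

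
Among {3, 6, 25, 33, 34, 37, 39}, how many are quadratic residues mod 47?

5

(3/47) = +1 → QR.
(6/47) = +1 → QR.
(25/47) = +1 → QR.
(33/47) = -1 → non-residue.
(34/47) = +1 → QR.
(37/47) = +1 → QR.
(39/47) = -1 → non-residue.
Total quadratic residues among the 7: 5.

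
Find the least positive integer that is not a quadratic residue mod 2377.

5

(2/2377) = +1, so 2 is a residue.
(3/2377) = +1, so 3 is a residue.
(4/2377) = +1, so 4 is a residue.
(5/2377) = −1, so 5 is the smallest positive non-residue mod 2377.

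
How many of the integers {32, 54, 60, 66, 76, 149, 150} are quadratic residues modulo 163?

(32/163) = -1 → non-residue.
(54/163) = +1 → QR.
(60/163) = +1 → QR.
(66/163) = -1 → non-residue.
(76/163) = -1 → non-residue.
(149/163) = -1 → non-residue.
(150/163) = +1 → QR.
Total quadratic residues among the 7: 3.

3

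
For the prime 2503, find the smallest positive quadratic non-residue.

(2/2503) = +1, so 2 is a residue.
(3/2503) = −1, so 3 is the smallest positive non-residue mod 2503.

3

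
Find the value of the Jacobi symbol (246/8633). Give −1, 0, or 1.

-1

Pull out 2: since 8633 ≡ 1 (mod 8), (2/8633) = +1.
Reciprocity: 123 ≡ 3 and 8633 ≡ 1 (mod 4), so (123/8633) = +(8633/123).
Reduce top mod 123: now compute (23/123).
Reciprocity: 23 ≡ 3 and 123 ≡ 3 (mod 4), so (23/123) = −(123/23).
Reduce top mod 23: now compute (8/23).
Pull out 2^3: since 23 ≡ 7 (mod 8), (2/23) = +1, so (2/23)^3 = +1.
Reached (1/23) = 1. Collecting the sign flips along the way, the symbol is -1.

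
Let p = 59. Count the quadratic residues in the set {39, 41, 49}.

2

(39/59) = -1 → non-residue.
(41/59) = +1 → QR.
(49/59) = +1 → QR.
Total quadratic residues among the 3: 2.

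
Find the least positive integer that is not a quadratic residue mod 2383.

(2/2383) = +1, so 2 is a residue.
(3/2383) = −1, so 3 is the smallest positive non-residue mod 2383.

3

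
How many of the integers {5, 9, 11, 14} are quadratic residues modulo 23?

1

(5/23) = -1 → non-residue.
(9/23) = +1 → QR.
(11/23) = -1 → non-residue.
(14/23) = -1 → non-residue.
Total quadratic residues among the 4: 1.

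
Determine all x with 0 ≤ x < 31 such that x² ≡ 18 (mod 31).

7, 24

Since 31 ≡ 3 (mod 4), a square root of 18 is 18^((31+1)/4) = 18^8 mod 31.
Repeated squaring: 18^2≡14, 18^4≡10, 18^8≡7 (mod 31).
18^8 = 18^(8) ≡ 7 (mod 31).
Check: 7² = 49 ≡ 18 (mod 31). The two roots are 7 and 24.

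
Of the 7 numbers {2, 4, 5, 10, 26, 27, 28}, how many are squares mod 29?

3

(2/29) = -1 → non-residue.
(4/29) = +1 → QR.
(5/29) = +1 → QR.
(10/29) = -1 → non-residue.
(26/29) = -1 → non-residue.
(27/29) = -1 → non-residue.
(28/29) = +1 → QR.
Total quadratic residues among the 7: 3.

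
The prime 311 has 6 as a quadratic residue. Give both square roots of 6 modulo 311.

Since 311 ≡ 3 (mod 4), a square root of 6 is 6^((311+1)/4) = 6^78 mod 311.
Repeated squaring: 6^2≡36, 6^4≡52, 6^8≡216, 6^16≡6, 6^32≡36, 6^64≡52 (mod 311).
6^78 = 6^(64+8+4+2) ≡ 216 (mod 311).
Check: 216² = 46656 ≡ 6 (mod 311). The two roots are 95 and 216.

95, 216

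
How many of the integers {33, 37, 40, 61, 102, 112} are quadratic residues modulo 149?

(33/149) = +1 → QR.
(37/149) = +1 → QR.
(40/149) = -1 → non-residue.
(61/149) = +1 → QR.
(102/149) = +1 → QR.
(112/149) = +1 → QR.
Total quadratic residues among the 6: 5.

5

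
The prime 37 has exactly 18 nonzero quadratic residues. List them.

Square k = 1,…,18 (k and 37−k give the same square):
1²=1, 2²=4, 3²=9, 4²=16, 5²=25, 6²=36, 7²≡12, 8²≡27, 9²≡7, 10²≡26, 11²≡10, 12²≡33, 13²≡21, 14²≡11, 15²≡3, 16²≡34, 17²≡30, 18²≡28 (mod 37).
So the quadratic residues mod 37 are {1, 3, 4, 7, 9, 10, 11, 12, 16, 21, 25, 26, 27, 28, 30, 33, 34, 36}.

1 3 4 7 9 10 11 12 16 21 25 26 27 28 30 33 34 36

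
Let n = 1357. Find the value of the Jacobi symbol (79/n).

Reciprocity: 79 ≡ 3 and 1357 ≡ 1 (mod 4), so (79/1357) = +(1357/79).
Reduce top mod 79: now compute (14/79).
Pull out 2: since 79 ≡ 7 (mod 8), (2/79) = +1.
Reciprocity: 7 ≡ 3 and 79 ≡ 3 (mod 4), so (7/79) = −(79/7).
Reduce top mod 7: now compute (2/7).
Pull out 2: since 7 ≡ 7 (mod 8), (2/7) = +1.
Reached (1/7) = 1. Collecting the sign flips along the way, the symbol is -1.

-1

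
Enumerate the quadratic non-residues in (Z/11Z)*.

Square k = 1,…,5 (k and 11−k give the same square):
1²=1, 2²=4, 3²=9, 4²≡5, 5²≡3 (mod 11).
The residues are {1, 3, 4, 5, 9}; the non-residues are the remaining 5 nonzero classes.

2,6,7,8,10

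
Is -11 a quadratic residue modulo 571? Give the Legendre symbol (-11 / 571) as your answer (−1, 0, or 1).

-1

Euler's criterion: (-11/571) ≡ 560^285 (mod 571).
560^2 ≡ 121 (mod 571)
560^4 ≡ 366 (mod 571)
560^8 ≡ 342 (mod 571)
560^16 ≡ 480 (mod 571)
560^32 ≡ 287 (mod 571)
560^64 ≡ 145 (mod 571)
560^128 ≡ 469 (mod 571)
560^256 ≡ 126 (mod 571)
560^285 = 560^(256+16+8+4+1) ≡ 570 (mod 571).
Result is 570 ≡ −1, so (-11/571) = −1.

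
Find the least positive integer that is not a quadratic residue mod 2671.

3

(2/2671) = +1, so 2 is a residue.
(3/2671) = −1, so 3 is the smallest positive non-residue mod 2671.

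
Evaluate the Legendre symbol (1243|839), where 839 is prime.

Euler's criterion: (1243/839) ≡ 404^419 (mod 839).
404^2 ≡ 450 (mod 839)
404^4 ≡ 301 (mod 839)
404^8 ≡ 828 (mod 839)
404^16 ≡ 121 (mod 839)
404^32 ≡ 378 (mod 839)
404^64 ≡ 254 (mod 839)
404^128 ≡ 752 (mod 839)
404^256 ≡ 18 (mod 839)
404^419 = 404^(256+128+32+2+1) ≡ 1 (mod 839).
Result is 1, so (1243/839) = 1.

1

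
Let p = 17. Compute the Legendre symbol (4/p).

Pull out 2^2: since 17 ≡ 1 (mod 8), (2/17) = +1, so (2/17)^2 = +1.
Reached (1/17) = 1. Collecting the sign flips along the way, the symbol is +1.

1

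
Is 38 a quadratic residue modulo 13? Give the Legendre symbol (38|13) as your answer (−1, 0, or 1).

Euler's criterion: (38/13) ≡ 12^6 (mod 13).
12^2 ≡ 1 (mod 13)
12^4 ≡ 1 (mod 13)
12^6 = 12^(4+2) ≡ 1 (mod 13).
Result is 1, so (38/13) = 1.

1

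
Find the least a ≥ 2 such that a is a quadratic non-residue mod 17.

3

(2/17) = +1, so 2 is a residue.
(3/17) = −1, so 3 is the smallest positive non-residue mod 17.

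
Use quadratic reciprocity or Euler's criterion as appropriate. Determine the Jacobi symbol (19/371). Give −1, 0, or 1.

Reciprocity: 19 ≡ 3 and 371 ≡ 3 (mod 4), so (19/371) = −(371/19).
Reduce top mod 19: now compute (10/19).
Pull out 2: since 19 ≡ 3 (mod 8), (2/19) = -1.
Reciprocity: 5 ≡ 1 and 19 ≡ 3 (mod 4), so (5/19) = +(19/5).
Reduce top mod 5: now compute (4/5).
Pull out 2^2: since 5 ≡ 5 (mod 8), (2/5) = -1, so (2/5)^2 = +1.
Reached (1/5) = 1. Collecting the sign flips along the way, the symbol is +1.

1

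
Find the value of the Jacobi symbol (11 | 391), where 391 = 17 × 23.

Reciprocity: 11 ≡ 3 and 391 ≡ 3 (mod 4), so (11/391) = −(391/11).
Reduce top mod 11: now compute (6/11).
Pull out 2: since 11 ≡ 3 (mod 8), (2/11) = -1.
Reciprocity: 3 ≡ 3 and 11 ≡ 3 (mod 4), so (3/11) = −(11/3).
Reduce top mod 3: now compute (2/3).
Pull out 2: since 3 ≡ 3 (mod 8), (2/3) = -1.
Reached (1/3) = 1. Collecting the sign flips along the way, the symbol is +1.

1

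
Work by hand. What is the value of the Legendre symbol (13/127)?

Reciprocity: 13 ≡ 1 and 127 ≡ 3 (mod 4), so (13/127) = +(127/13).
Reduce top mod 13: now compute (10/13).
Pull out 2: since 13 ≡ 5 (mod 8), (2/13) = -1.
Reciprocity: 5 ≡ 1 and 13 ≡ 1 (mod 4), so (5/13) = +(13/5).
Reduce top mod 5: now compute (3/5).
Reciprocity: 3 ≡ 3 and 5 ≡ 1 (mod 4), so (3/5) = +(5/3).
Reduce top mod 3: now compute (2/3).
Pull out 2: since 3 ≡ 3 (mod 8), (2/3) = -1.
Reached (1/3) = 1. Collecting the sign flips along the way, the symbol is +1.

1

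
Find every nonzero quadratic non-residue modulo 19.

Square k = 1,…,9 (k and 19−k give the same square):
1²=1, 2²=4, 3²=9, 4²=16, 5²≡6, 6²≡17, 7²≡11, 8²≡7, 9²≡5 (mod 19).
The residues are {1, 4, 5, 6, 7, 9, 11, 16, 17}; the non-residues are the remaining 9 nonzero classes.

2 3 8 10 12 13 14 15 18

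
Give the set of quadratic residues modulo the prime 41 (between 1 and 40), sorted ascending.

1,2,4,5,8,9,10,16,18,20,21,23,25,31,32,33,36,37,39,40

Square k = 1,…,20 (k and 41−k give the same square):
1²=1, 2²=4, 3²=9, 4²=16, 5²=25, 6²=36, 7²≡8, 8²≡23, 9²≡40, 10²≡18, 11²≡39, 12²≡21, 13²≡5, 14²≡32, 15²≡20, 16²≡10, 17²≡2, 18²≡37, 19²≡33, 20²≡31 (mod 41).
So the quadratic residues mod 41 are {1, 2, 4, 5, 8, 9, 10, 16, 18, 20, 21, 23, 25, 31, 32, 33, 36, 37, 39, 40}.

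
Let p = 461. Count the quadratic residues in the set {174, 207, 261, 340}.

2

(174/461) = -1 → non-residue.
(207/461) = +1 → QR.
(261/461) = -1 → non-residue.
(340/461) = +1 → QR.
Total quadratic residues among the 4: 2.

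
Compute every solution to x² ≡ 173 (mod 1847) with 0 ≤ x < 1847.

Since 1847 ≡ 3 (mod 4), a square root of 173 is 173^((1847+1)/4) = 173^462 mod 1847.
Repeated squaring: 173^2≡377, 173^4≡1757, 173^8≡712, 173^16≡866, 173^32≡74, 173^64≡1782, 173^128≡531, 173^256≡1217 (mod 1847).
173^462 = 173^(256+128+64+8+4+2) ≡ 1324 (mod 1847).
Check: 1324² = 1752976 ≡ 173 (mod 1847). The two roots are 523 and 1324.

523, 1324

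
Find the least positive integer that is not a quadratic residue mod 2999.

17

(2/2999) = +1, so 2 is a residue.
(3/2999) = +1, so 3 is a residue.
(4/2999) = +1, so 4 is a residue.
(5/2999) = +1, so 5 is a residue.
(6/2999) = +1, so 6 is a residue.
(7/2999) = +1, so 7 is a residue.
(8/2999) = +1, so 8 is a residue.
(9/2999) = +1, so 9 is a residue.
(10/2999) = +1, so 10 is a residue.
(11/2999) = +1, so 11 is a residue.
(12/2999) = +1, so 12 is a residue.
(13/2999) = +1, so 13 is a residue.
(14/2999) = +1, so 14 is a residue.
(15/2999) = +1, so 15 is a residue.
(16/2999) = +1, so 16 is a residue.
(17/2999) = −1, so 17 is the smallest positive non-residue mod 2999.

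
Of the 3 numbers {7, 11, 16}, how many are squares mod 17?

1

(7/17) = -1 → non-residue.
(11/17) = -1 → non-residue.
(16/17) = +1 → QR.
Total quadratic residues among the 3: 1.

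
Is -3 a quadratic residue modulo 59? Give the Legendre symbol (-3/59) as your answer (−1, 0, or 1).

First reduce: -3 ≡ 56 (mod 59).
Pull out 2^3: since 59 ≡ 3 (mod 8), (2/59) = -1, so (2/59)^3 = -1.
Reciprocity: 7 ≡ 3 and 59 ≡ 3 (mod 4), so (7/59) = −(59/7).
Reduce top mod 7: now compute (3/7).
Reciprocity: 3 ≡ 3 and 7 ≡ 3 (mod 4), so (3/7) = −(7/3).
Reduce top mod 3: now compute (1/3).
Reached (1/3) = 1. Collecting the sign flips along the way, the symbol is -1.

-1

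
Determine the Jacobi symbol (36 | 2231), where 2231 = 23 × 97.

1

Pull out 2^2: since 2231 ≡ 7 (mod 8), (2/2231) = +1, so (2/2231)^2 = +1.
Reciprocity: 9 ≡ 1 and 2231 ≡ 3 (mod 4), so (9/2231) = +(2231/9).
Reduce top mod 9: now compute (8/9).
Pull out 2^3: since 9 ≡ 1 (mod 8), (2/9) = +1, so (2/9)^3 = +1.
Reached (1/9) = 1. Collecting the sign flips along the way, the symbol is +1.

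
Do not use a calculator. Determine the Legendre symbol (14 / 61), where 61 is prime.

1

Pull out 2: since 61 ≡ 5 (mod 8), (2/61) = -1.
Reciprocity: 7 ≡ 3 and 61 ≡ 1 (mod 4), so (7/61) = +(61/7).
Reduce top mod 7: now compute (5/7).
Reciprocity: 5 ≡ 1 and 7 ≡ 3 (mod 4), so (5/7) = +(7/5).
Reduce top mod 5: now compute (2/5).
Pull out 2: since 5 ≡ 5 (mod 8), (2/5) = -1.
Reached (1/5) = 1. Collecting the sign flips along the way, the symbol is +1.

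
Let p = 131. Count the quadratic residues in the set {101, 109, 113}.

3

(101/131) = +1 → QR.
(109/131) = +1 → QR.
(113/131) = +1 → QR.
Total quadratic residues among the 3: 3.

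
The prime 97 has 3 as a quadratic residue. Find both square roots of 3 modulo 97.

97 ≡ 1 (mod 4), so we find a root by search.
Trying successive values, 10² = 100 ≡ 3 (mod 97). The other root is 97 − 10 = 87.

10, 87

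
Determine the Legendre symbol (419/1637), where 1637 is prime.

-1

Reciprocity: 419 ≡ 3 and 1637 ≡ 1 (mod 4), so (419/1637) = +(1637/419).
Reduce top mod 419: now compute (380/419).
Pull out 2^2: since 419 ≡ 3 (mod 8), (2/419) = -1, so (2/419)^2 = +1.
Reciprocity: 95 ≡ 3 and 419 ≡ 3 (mod 4), so (95/419) = −(419/95).
Reduce top mod 95: now compute (39/95).
Reciprocity: 39 ≡ 3 and 95 ≡ 3 (mod 4), so (39/95) = −(95/39).
Reduce top mod 39: now compute (17/39).
Reciprocity: 17 ≡ 1 and 39 ≡ 3 (mod 4), so (17/39) = +(39/17).
Reduce top mod 17: now compute (5/17).
Reciprocity: 5 ≡ 1 and 17 ≡ 1 (mod 4), so (5/17) = +(17/5).
Reduce top mod 5: now compute (2/5).
Pull out 2: since 5 ≡ 5 (mod 8), (2/5) = -1.
Reached (1/5) = 1. Collecting the sign flips along the way, the symbol is -1.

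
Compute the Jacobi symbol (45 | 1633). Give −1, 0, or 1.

Reciprocity: 45 ≡ 1 and 1633 ≡ 1 (mod 4), so (45/1633) = +(1633/45).
Reduce top mod 45: now compute (13/45).
Reciprocity: 13 ≡ 1 and 45 ≡ 1 (mod 4), so (13/45) = +(45/13).
Reduce top mod 13: now compute (6/13).
Pull out 2: since 13 ≡ 5 (mod 8), (2/13) = -1.
Reciprocity: 3 ≡ 3 and 13 ≡ 1 (mod 4), so (3/13) = +(13/3).
Reduce top mod 3: now compute (1/3).
Reached (1/3) = 1. Collecting the sign flips along the way, the symbol is -1.

-1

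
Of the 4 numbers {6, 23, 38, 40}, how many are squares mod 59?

0

(6/59) = -1 → non-residue.
(23/59) = -1 → non-residue.
(38/59) = -1 → non-residue.
(40/59) = -1 → non-residue.
Total quadratic residues among the 4: 0.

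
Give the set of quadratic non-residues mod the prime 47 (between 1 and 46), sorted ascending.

Square k = 1,…,23 (k and 47−k give the same square):
1²=1, 2²=4, 3²=9, 4²=16, 5²=25, 6²=36, 7²≡2, 8²≡17, 9²≡34, 10²≡6, 11²≡27, 12²≡3, 13²≡28, 14²≡8, 15²≡37, 16²≡21, 17²≡7, 18²≡42, 19²≡32, 20²≡24, 21²≡18, 22²≡14, 23²≡12 (mod 47).
The residues are {1, 2, 3, 4, 6, 7, 8, 9, 12, 14, 16, 17, 18, 21, 24, 25, 27, 28, 32, 34, 36, 37, 42}; the non-residues are the remaining 23 nonzero classes.

5,10,11,13,15,19,20,22,23,26,29,30,31,33,35,38,39,40,41,43,44,45,46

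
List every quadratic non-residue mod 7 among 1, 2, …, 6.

3,5,6

Square k = 1,…,3 (k and 7−k give the same square):
1²=1, 2²=4, 3²≡2 (mod 7).
The residues are {1, 2, 4}; the non-residues are the remaining 3 nonzero classes.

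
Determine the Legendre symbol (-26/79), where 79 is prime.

-1

First reduce: -26 ≡ 53 (mod 79).
Reciprocity: 53 ≡ 1 and 79 ≡ 3 (mod 4), so (53/79) = +(79/53).
Reduce top mod 53: now compute (26/53).
Pull out 2: since 53 ≡ 5 (mod 8), (2/53) = -1.
Reciprocity: 13 ≡ 1 and 53 ≡ 1 (mod 4), so (13/53) = +(53/13).
Reduce top mod 13: now compute (1/13).
Reached (1/13) = 1. Collecting the sign flips along the way, the symbol is -1.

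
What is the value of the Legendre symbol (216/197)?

1

Euler's criterion: (216/197) ≡ 19^98 (mod 197).
19^2 ≡ 164 (mod 197)
19^4 ≡ 104 (mod 197)
19^8 ≡ 178 (mod 197)
19^16 ≡ 164 (mod 197)
19^32 ≡ 104 (mod 197)
19^64 ≡ 178 (mod 197)
19^98 = 19^(64+32+2) ≡ 1 (mod 197).
Result is 1, so (216/197) = 1.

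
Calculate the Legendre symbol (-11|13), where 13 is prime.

-1

Euler's criterion: (-11/13) ≡ 2^6 (mod 13).
2^2 ≡ 4 (mod 13)
2^4 ≡ 3 (mod 13)
2^6 = 2^(4+2) ≡ 12 (mod 13).
Result is 12 ≡ −1, so (-11/13) = −1.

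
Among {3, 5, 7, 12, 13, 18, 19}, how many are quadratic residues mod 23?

4

(3/23) = +1 → QR.
(5/23) = -1 → non-residue.
(7/23) = -1 → non-residue.
(12/23) = +1 → QR.
(13/23) = +1 → QR.
(18/23) = +1 → QR.
(19/23) = -1 → non-residue.
Total quadratic residues among the 7: 4.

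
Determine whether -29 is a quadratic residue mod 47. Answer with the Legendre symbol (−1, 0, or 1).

Euler's criterion: (-29/47) ≡ 18^23 (mod 47).
18^2 ≡ 42 (mod 47)
18^4 ≡ 25 (mod 47)
18^8 ≡ 14 (mod 47)
18^16 ≡ 8 (mod 47)
18^23 = 18^(16+4+2+1) ≡ 1 (mod 47).
Result is 1, so (-29/47) = 1.

1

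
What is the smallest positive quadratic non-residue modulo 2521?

11

(2/2521) = +1, so 2 is a residue.
(3/2521) = +1, so 3 is a residue.
(4/2521) = +1, so 4 is a residue.
(5/2521) = +1, so 5 is a residue.
(6/2521) = +1, so 6 is a residue.
(7/2521) = +1, so 7 is a residue.
(8/2521) = +1, so 8 is a residue.
(9/2521) = +1, so 9 is a residue.
(10/2521) = +1, so 10 is a residue.
(11/2521) = −1, so 11 is the smallest positive non-residue mod 2521.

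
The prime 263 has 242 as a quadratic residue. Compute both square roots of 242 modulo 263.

Since 263 ≡ 3 (mod 4), a square root of 242 is 242^((263+1)/4) = 242^66 mod 263.
Repeated squaring: 242^2≡178, 242^4≡124, 242^8≡122, 242^16≡156, 242^32≡140, 242^64≡138 (mod 263).
242^66 = 242^(64+2) ≡ 105 (mod 263).
Check: 105² = 11025 ≡ 242 (mod 263). The two roots are 105 and 158.

105, 158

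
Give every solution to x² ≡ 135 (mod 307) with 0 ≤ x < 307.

Since 307 ≡ 3 (mod 4), a square root of 135 is 135^((307+1)/4) = 135^77 mod 307.
Repeated squaring: 135^2≡112, 135^4≡264, 135^8≡7, 135^16≡49, 135^32≡252, 135^64≡262 (mod 307).
135^77 = 135^(64+8+4+1) ≡ 83 (mod 307).
Check: 83² = 6889 ≡ 135 (mod 307). The two roots are 83 and 224.

83, 224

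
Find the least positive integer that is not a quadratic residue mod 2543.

5

(2/2543) = +1, so 2 is a residue.
(3/2543) = +1, so 3 is a residue.
(4/2543) = +1, so 4 is a residue.
(5/2543) = −1, so 5 is the smallest positive non-residue mod 2543.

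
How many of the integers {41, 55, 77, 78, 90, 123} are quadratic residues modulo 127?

1

(41/127) = +1 → QR.
(55/127) = -1 → non-residue.
(77/127) = -1 → non-residue.
(78/127) = -1 → non-residue.
(90/127) = -1 → non-residue.
(123/127) = -1 → non-residue.
Total quadratic residues among the 6: 1.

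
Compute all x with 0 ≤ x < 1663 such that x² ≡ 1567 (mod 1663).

Since 1663 ≡ 3 (mod 4), a square root of 1567 is 1567^((1663+1)/4) = 1567^416 mod 1663.
Repeated squaring: 1567^2≡901, 1567^4≡257, 1567^8≡1192, 1567^16≡662, 1567^32≡875, 1567^64≡645, 1567^128≡275, 1567^256≡790 (mod 1663).
1567^416 = 1567^(256+128+32) ≡ 1209 (mod 1663).
Check: 1209² = 1461681 ≡ 1567 (mod 1663). The two roots are 454 and 1209.

454, 1209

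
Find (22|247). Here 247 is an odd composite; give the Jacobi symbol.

-1

Pull out 2: since 247 ≡ 7 (mod 8), (2/247) = +1.
Reciprocity: 11 ≡ 3 and 247 ≡ 3 (mod 4), so (11/247) = −(247/11).
Reduce top mod 11: now compute (5/11).
Reciprocity: 5 ≡ 1 and 11 ≡ 3 (mod 4), so (5/11) = +(11/5).
Reduce top mod 5: now compute (1/5).
Reached (1/5) = 1. Collecting the sign flips along the way, the symbol is -1.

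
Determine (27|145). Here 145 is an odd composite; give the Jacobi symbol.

Reciprocity: 27 ≡ 3 and 145 ≡ 1 (mod 4), so (27/145) = +(145/27).
Reduce top mod 27: now compute (10/27).
Pull out 2: since 27 ≡ 3 (mod 8), (2/27) = -1.
Reciprocity: 5 ≡ 1 and 27 ≡ 3 (mod 4), so (5/27) = +(27/5).
Reduce top mod 5: now compute (2/5).
Pull out 2: since 5 ≡ 5 (mod 8), (2/5) = -1.
Reached (1/5) = 1. Collecting the sign flips along the way, the symbol is +1.

1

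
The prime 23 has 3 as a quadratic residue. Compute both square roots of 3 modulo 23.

Since 23 ≡ 3 (mod 4), a square root of 3 is 3^((23+1)/4) = 3^6 mod 23.
Repeated squaring: 3^2≡9, 3^4≡12 (mod 23).
3^6 = 3^(4+2) ≡ 16 (mod 23).
Check: 16² = 256 ≡ 3 (mod 23). The two roots are 7 and 16.

7, 16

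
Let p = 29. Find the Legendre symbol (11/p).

-1

Euler's criterion: (11/29) ≡ 11^14 (mod 29).
11^2 ≡ 5 (mod 29)
11^4 ≡ 25 (mod 29)
11^8 ≡ 16 (mod 29)
11^14 = 11^(8+4+2) ≡ 28 (mod 29).
Result is 28 ≡ −1, so (11/29) = −1.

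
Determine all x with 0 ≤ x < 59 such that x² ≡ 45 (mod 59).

24, 35

Since 59 ≡ 3 (mod 4), a square root of 45 is 45^((59+1)/4) = 45^15 mod 59.
Repeated squaring: 45^2≡19, 45^4≡7, 45^8≡49 (mod 59).
45^15 = 45^(8+4+2+1) ≡ 35 (mod 59).
Check: 35² = 1225 ≡ 45 (mod 59). The two roots are 24 and 35.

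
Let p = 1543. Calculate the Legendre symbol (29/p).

1

Reciprocity: 29 ≡ 1 and 1543 ≡ 3 (mod 4), so (29/1543) = +(1543/29).
Reduce top mod 29: now compute (6/29).
Pull out 2: since 29 ≡ 5 (mod 8), (2/29) = -1.
Reciprocity: 3 ≡ 3 and 29 ≡ 1 (mod 4), so (3/29) = +(29/3).
Reduce top mod 3: now compute (2/3).
Pull out 2: since 3 ≡ 3 (mod 8), (2/3) = -1.
Reached (1/3) = 1. Collecting the sign flips along the way, the symbol is +1.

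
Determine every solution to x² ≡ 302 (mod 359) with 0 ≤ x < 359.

149, 210

Since 359 ≡ 3 (mod 4), a square root of 302 is 302^((359+1)/4) = 302^90 mod 359.
Repeated squaring: 302^2≡18, 302^4≡324, 302^8≡148, 302^16≡5, 302^32≡25, 302^64≡266 (mod 359).
302^90 = 302^(64+16+8+2) ≡ 149 (mod 359).
Check: 149² = 22201 ≡ 302 (mod 359). The two roots are 149 and 210.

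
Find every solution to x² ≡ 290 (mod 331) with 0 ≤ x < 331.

Since 331 ≡ 3 (mod 4), a square root of 290 is 290^((331+1)/4) = 290^83 mod 331.
Repeated squaring: 290^2≡26, 290^4≡14, 290^8≡196, 290^16≡20, 290^32≡69, 290^64≡127 (mod 331).
290^83 = 290^(64+16+2+1) ≡ 271 (mod 331).
Check: 271² = 73441 ≡ 290 (mod 331). The two roots are 60 and 271.

60, 271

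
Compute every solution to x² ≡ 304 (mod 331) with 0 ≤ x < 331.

142, 189

Since 331 ≡ 3 (mod 4), a square root of 304 is 304^((331+1)/4) = 304^83 mod 331.
Repeated squaring: 304^2≡67, 304^4≡186, 304^8≡172, 304^16≡125, 304^32≡68, 304^64≡321 (mod 331).
304^83 = 304^(64+16+2+1) ≡ 189 (mod 331).
Check: 189² = 35721 ≡ 304 (mod 331). The two roots are 142 and 189.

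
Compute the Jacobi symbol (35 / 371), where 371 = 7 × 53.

0

Reciprocity: 35 ≡ 3 and 371 ≡ 3 (mod 4), so (35/371) = −(371/35).
Reduce top mod 35: now compute (21/35).
Reciprocity: 21 ≡ 1 and 35 ≡ 3 (mod 4), so (21/35) = +(35/21).
Reduce top mod 21: now compute (14/21).
Pull out 2: since 21 ≡ 5 (mod 8), (2/21) = -1.
Reciprocity: 7 ≡ 3 and 21 ≡ 1 (mod 4), so (7/21) = +(21/7).
Reduce top mod 7: now compute (0/7).
Top reduces to 0: gcd > 1, so the symbol is 0.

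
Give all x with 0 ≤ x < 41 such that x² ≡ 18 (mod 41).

10, 31

41 ≡ 1 (mod 4), so we find a root by search.
Trying successive values, 10² = 100 ≡ 18 (mod 41). The other root is 41 − 10 = 31.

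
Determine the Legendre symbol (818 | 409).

First reduce: 818 ≡ 0 (mod 409).
Top reduces to 0: gcd > 1, so the symbol is 0.

0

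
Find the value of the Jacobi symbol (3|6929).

Reciprocity: 3 ≡ 3 and 6929 ≡ 1 (mod 4), so (3/6929) = +(6929/3).
Reduce top mod 3: now compute (2/3).
Pull out 2: since 3 ≡ 3 (mod 8), (2/3) = -1.
Reached (1/3) = 1. Collecting the sign flips along the way, the symbol is -1.

-1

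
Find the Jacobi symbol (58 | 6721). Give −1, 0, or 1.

1

Pull out 2: since 6721 ≡ 1 (mod 8), (2/6721) = +1.
Reciprocity: 29 ≡ 1 and 6721 ≡ 1 (mod 4), so (29/6721) = +(6721/29).
Reduce top mod 29: now compute (22/29).
Pull out 2: since 29 ≡ 5 (mod 8), (2/29) = -1.
Reciprocity: 11 ≡ 3 and 29 ≡ 1 (mod 4), so (11/29) = +(29/11).
Reduce top mod 11: now compute (7/11).
Reciprocity: 7 ≡ 3 and 11 ≡ 3 (mod 4), so (7/11) = −(11/7).
Reduce top mod 7: now compute (4/7).
Pull out 2^2: since 7 ≡ 7 (mod 8), (2/7) = +1, so (2/7)^2 = +1.
Reached (1/7) = 1. Collecting the sign flips along the way, the symbol is +1.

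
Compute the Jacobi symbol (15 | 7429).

Reciprocity: 15 ≡ 3 and 7429 ≡ 1 (mod 4), so (15/7429) = +(7429/15).
Reduce top mod 15: now compute (4/15).
Pull out 2^2: since 15 ≡ 7 (mod 8), (2/15) = +1, so (2/15)^2 = +1.
Reached (1/15) = 1. Collecting the sign flips along the way, the symbol is +1.

1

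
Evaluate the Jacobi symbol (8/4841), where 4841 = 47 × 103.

Pull out 2^3: since 4841 ≡ 1 (mod 8), (2/4841) = +1, so (2/4841)^3 = +1.
Reached (1/4841) = 1. Collecting the sign flips along the way, the symbol is +1.

1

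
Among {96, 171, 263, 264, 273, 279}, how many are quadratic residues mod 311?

2

(96/311) = +1 → QR.
(171/311) = -1 → non-residue.
(263/311) = -1 → non-residue.
(264/311) = -1 → non-residue.
(273/311) = +1 → QR.
(279/311) = -1 → non-residue.
Total quadratic residues among the 6: 2.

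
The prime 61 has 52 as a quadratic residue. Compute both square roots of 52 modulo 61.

28, 33

61 ≡ 1 (mod 4), so we find a root by search.
Trying successive values, 28² = 784 ≡ 52 (mod 61). The other root is 61 − 28 = 33.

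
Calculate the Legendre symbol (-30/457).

Euler's criterion: (-30/457) ≡ 427^228 (mod 457).
427^2 ≡ 443 (mod 457)
427^4 ≡ 196 (mod 457)
427^8 ≡ 28 (mod 457)
427^16 ≡ 327 (mod 457)
427^32 ≡ 448 (mod 457)
427^64 ≡ 81 (mod 457)
427^128 ≡ 163 (mod 457)
427^228 = 427^(128+64+32+4) ≡ 456 (mod 457).
Result is 456 ≡ −1, so (-30/457) = −1.

-1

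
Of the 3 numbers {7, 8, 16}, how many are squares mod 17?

(7/17) = -1 → non-residue.
(8/17) = +1 → QR.
(16/17) = +1 → QR.
Total quadratic residues among the 3: 2.

2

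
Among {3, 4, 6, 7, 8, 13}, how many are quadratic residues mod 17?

3

(3/17) = -1 → non-residue.
(4/17) = +1 → QR.
(6/17) = -1 → non-residue.
(7/17) = -1 → non-residue.
(8/17) = +1 → QR.
(13/17) = +1 → QR.
Total quadratic residues among the 6: 3.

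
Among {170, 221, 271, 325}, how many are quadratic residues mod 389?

2

(170/389) = -1 → non-residue.
(221/389) = +1 → QR.
(271/389) = -1 → non-residue.
(325/389) = +1 → QR.
Total quadratic residues among the 4: 2.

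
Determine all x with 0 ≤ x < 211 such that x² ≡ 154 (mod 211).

Since 211 ≡ 3 (mod 4), a square root of 154 is 154^((211+1)/4) = 154^53 mod 211.
Repeated squaring: 154^2≡84, 154^4≡93, 154^8≡209, 154^16≡4, 154^32≡16 (mod 211).
154^53 = 154^(32+16+4+1) ≡ 24 (mod 211).
Check: 24² = 576 ≡ 154 (mod 211). The two roots are 24 and 187.

24, 187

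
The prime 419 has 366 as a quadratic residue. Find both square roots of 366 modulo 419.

Since 419 ≡ 3 (mod 4), a square root of 366 is 366^((419+1)/4) = 366^105 mod 419.
Repeated squaring: 366^2≡295, 366^4≡292, 366^8≡207, 366^16≡111, 366^32≡170, 366^64≡408 (mod 419).
366^105 = 366^(64+32+8+1) ≡ 273 (mod 419).
Check: 273² = 74529 ≡ 366 (mod 419). The two roots are 146 and 273.

146, 273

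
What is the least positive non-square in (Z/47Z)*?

5

(2/47) = +1, so 2 is a residue.
(3/47) = +1, so 3 is a residue.
(4/47) = +1, so 4 is a residue.
(5/47) = −1, so 5 is the smallest positive non-residue mod 47.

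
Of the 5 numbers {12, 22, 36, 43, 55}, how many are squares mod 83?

2

(12/83) = +1 → QR.
(22/83) = -1 → non-residue.
(36/83) = +1 → QR.
(43/83) = -1 → non-residue.
(55/83) = -1 → non-residue.
Total quadratic residues among the 5: 2.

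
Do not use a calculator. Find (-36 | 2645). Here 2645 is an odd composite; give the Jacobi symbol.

1

First reduce: -36 ≡ 2609 (mod 2645).
Reciprocity: 2609 ≡ 1 and 2645 ≡ 1 (mod 4), so (2609/2645) = +(2645/2609).
Reduce top mod 2609: now compute (36/2609).
Pull out 2^2: since 2609 ≡ 1 (mod 8), (2/2609) = +1, so (2/2609)^2 = +1.
Reciprocity: 9 ≡ 1 and 2609 ≡ 1 (mod 4), so (9/2609) = +(2609/9).
Reduce top mod 9: now compute (8/9).
Pull out 2^3: since 9 ≡ 1 (mod 8), (2/9) = +1, so (2/9)^3 = +1.
Reached (1/9) = 1. Collecting the sign flips along the way, the symbol is +1.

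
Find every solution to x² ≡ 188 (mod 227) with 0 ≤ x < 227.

Since 227 ≡ 3 (mod 4), a square root of 188 is 188^((227+1)/4) = 188^57 mod 227.
Repeated squaring: 188^2≡159, 188^4≡84, 188^8≡19, 188^16≡134, 188^32≡23 (mod 227).
188^57 = 188^(32+16+8+1) ≡ 85 (mod 227).
Check: 85² = 7225 ≡ 188 (mod 227). The two roots are 85 and 142.

85, 142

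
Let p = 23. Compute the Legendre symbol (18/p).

Pull out 2: since 23 ≡ 7 (mod 8), (2/23) = +1.
Reciprocity: 9 ≡ 1 and 23 ≡ 3 (mod 4), so (9/23) = +(23/9).
Reduce top mod 9: now compute (5/9).
Reciprocity: 5 ≡ 1 and 9 ≡ 1 (mod 4), so (5/9) = +(9/5).
Reduce top mod 5: now compute (4/5).
Pull out 2^2: since 5 ≡ 5 (mod 8), (2/5) = -1, so (2/5)^2 = +1.
Reached (1/5) = 1. Collecting the sign flips along the way, the symbol is +1.

1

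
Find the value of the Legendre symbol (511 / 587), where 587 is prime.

Reciprocity: 511 ≡ 3 and 587 ≡ 3 (mod 4), so (511/587) = −(587/511).
Reduce top mod 511: now compute (76/511).
Pull out 2^2: since 511 ≡ 7 (mod 8), (2/511) = +1, so (2/511)^2 = +1.
Reciprocity: 19 ≡ 3 and 511 ≡ 3 (mod 4), so (19/511) = −(511/19).
Reduce top mod 19: now compute (17/19).
Reciprocity: 17 ≡ 1 and 19 ≡ 3 (mod 4), so (17/19) = +(19/17).
Reduce top mod 17: now compute (2/17).
Pull out 2: since 17 ≡ 1 (mod 8), (2/17) = +1.
Reached (1/17) = 1. Collecting the sign flips along the way, the symbol is +1.

1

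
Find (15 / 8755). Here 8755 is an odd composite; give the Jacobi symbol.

0

Reciprocity: 15 ≡ 3 and 8755 ≡ 3 (mod 4), so (15/8755) = −(8755/15).
Reduce top mod 15: now compute (10/15).
Pull out 2: since 15 ≡ 7 (mod 8), (2/15) = +1.
Reciprocity: 5 ≡ 1 and 15 ≡ 3 (mod 4), so (5/15) = +(15/5).
Reduce top mod 5: now compute (0/5).
Top reduces to 0: gcd > 1, so the symbol is 0.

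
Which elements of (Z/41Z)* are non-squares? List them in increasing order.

Square k = 1,…,20 (k and 41−k give the same square):
1²=1, 2²=4, 3²=9, 4²=16, 5²=25, 6²=36, 7²≡8, 8²≡23, 9²≡40, 10²≡18, 11²≡39, 12²≡21, 13²≡5, 14²≡32, 15²≡20, 16²≡10, 17²≡2, 18²≡37, 19²≡33, 20²≡31 (mod 41).
The residues are {1, 2, 4, 5, 8, 9, 10, 16, 18, 20, 21, 23, 25, 31, 32, 33, 36, 37, 39, 40}; the non-residues are the remaining 20 nonzero classes.

3,6,7,11,12,13,14,15,17,19,22,24,26,27,28,29,30,34,35,38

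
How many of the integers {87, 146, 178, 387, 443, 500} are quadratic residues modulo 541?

(87/541) = -1 → non-residue.
(146/541) = +1 → QR.
(178/541) = +1 → QR.
(387/541) = +1 → QR.
(443/541) = -1 → non-residue.
(500/541) = +1 → QR.
Total quadratic residues among the 6: 4.

4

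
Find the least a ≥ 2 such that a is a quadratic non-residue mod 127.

(2/127) = +1, so 2 is a residue.
(3/127) = −1, so 3 is the smallest positive non-residue mod 127.

3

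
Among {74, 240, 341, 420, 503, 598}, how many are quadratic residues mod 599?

(74/599) = +1 → QR.
(240/599) = +1 → QR.
(341/599) = +1 → QR.
(420/599) = -1 → non-residue.
(503/599) = -1 → non-residue.
(598/599) = -1 → non-residue.
Total quadratic residues among the 6: 3.

3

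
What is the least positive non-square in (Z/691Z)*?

2

(2/691) = −1, so 2 is the smallest positive non-residue mod 691.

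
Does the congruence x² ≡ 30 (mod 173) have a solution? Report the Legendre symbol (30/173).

-1

Euler's criterion: (30/173) ≡ 30^86 (mod 173).
30^2 ≡ 35 (mod 173)
30^4 ≡ 14 (mod 173)
30^8 ≡ 23 (mod 173)
30^16 ≡ 10 (mod 173)
30^32 ≡ 100 (mod 173)
30^64 ≡ 139 (mod 173)
30^86 = 30^(64+16+4+2) ≡ 172 (mod 173).
Result is 172 ≡ −1, so (30/173) = −1.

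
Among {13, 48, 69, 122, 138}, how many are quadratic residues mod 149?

1

(13/149) = -1 → non-residue.
(48/149) = -1 → non-residue.
(69/149) = +1 → QR.
(122/149) = -1 → non-residue.
(138/149) = -1 → non-residue.
Total quadratic residues among the 5: 1.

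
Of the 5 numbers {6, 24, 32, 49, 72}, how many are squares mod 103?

3

(6/103) = -1 → non-residue.
(24/103) = -1 → non-residue.
(32/103) = +1 → QR.
(49/103) = +1 → QR.
(72/103) = +1 → QR.
Total quadratic residues among the 5: 3.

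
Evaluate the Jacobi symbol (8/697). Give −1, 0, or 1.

Pull out 2^3: since 697 ≡ 1 (mod 8), (2/697) = +1, so (2/697)^3 = +1.
Reached (1/697) = 1. Collecting the sign flips along the way, the symbol is +1.

1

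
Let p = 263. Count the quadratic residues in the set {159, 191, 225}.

(159/263) = -1 → non-residue.
(191/263) = -1 → non-residue.
(225/263) = +1 → QR.
Total quadratic residues among the 3: 1.

1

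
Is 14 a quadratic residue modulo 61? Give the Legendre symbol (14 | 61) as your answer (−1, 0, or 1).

Pull out 2: since 61 ≡ 5 (mod 8), (2/61) = -1.
Reciprocity: 7 ≡ 3 and 61 ≡ 1 (mod 4), so (7/61) = +(61/7).
Reduce top mod 7: now compute (5/7).
Reciprocity: 5 ≡ 1 and 7 ≡ 3 (mod 4), so (5/7) = +(7/5).
Reduce top mod 5: now compute (2/5).
Pull out 2: since 5 ≡ 5 (mod 8), (2/5) = -1.
Reached (1/5) = 1. Collecting the sign flips along the way, the symbol is +1.

1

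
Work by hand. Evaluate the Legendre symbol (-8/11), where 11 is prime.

1

Euler's criterion: (-8/11) ≡ 3^5 (mod 11).
3^2 ≡ 9 (mod 11)
3^4 ≡ 4 (mod 11)
3^5 = 3^(4+1) ≡ 1 (mod 11).
Result is 1, so (-8/11) = 1.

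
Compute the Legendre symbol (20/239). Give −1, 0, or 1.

1

Pull out 2^2: since 239 ≡ 7 (mod 8), (2/239) = +1, so (2/239)^2 = +1.
Reciprocity: 5 ≡ 1 and 239 ≡ 3 (mod 4), so (5/239) = +(239/5).
Reduce top mod 5: now compute (4/5).
Pull out 2^2: since 5 ≡ 5 (mod 8), (2/5) = -1, so (2/5)^2 = +1.
Reached (1/5) = 1. Collecting the sign flips along the way, the symbol is +1.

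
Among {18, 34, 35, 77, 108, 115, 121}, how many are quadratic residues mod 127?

5

(18/127) = +1 → QR.
(34/127) = +1 → QR.
(35/127) = +1 → QR.
(77/127) = -1 → non-residue.
(108/127) = -1 → non-residue.
(115/127) = +1 → QR.
(121/127) = +1 → QR.
Total quadratic residues among the 7: 5.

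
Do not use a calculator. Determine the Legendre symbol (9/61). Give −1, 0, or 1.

Reciprocity: 9 ≡ 1 and 61 ≡ 1 (mod 4), so (9/61) = +(61/9).
Reduce top mod 9: now compute (7/9).
Reciprocity: 7 ≡ 3 and 9 ≡ 1 (mod 4), so (7/9) = +(9/7).
Reduce top mod 7: now compute (2/7).
Pull out 2: since 7 ≡ 7 (mod 8), (2/7) = +1.
Reached (1/7) = 1. Collecting the sign flips along the way, the symbol is +1.

1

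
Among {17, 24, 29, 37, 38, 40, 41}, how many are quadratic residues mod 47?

3

(17/47) = +1 → QR.
(24/47) = +1 → QR.
(29/47) = -1 → non-residue.
(37/47) = +1 → QR.
(38/47) = -1 → non-residue.
(40/47) = -1 → non-residue.
(41/47) = -1 → non-residue.
Total quadratic residues among the 7: 3.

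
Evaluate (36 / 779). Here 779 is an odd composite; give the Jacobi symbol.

Pull out 2^2: since 779 ≡ 3 (mod 8), (2/779) = -1, so (2/779)^2 = +1.
Reciprocity: 9 ≡ 1 and 779 ≡ 3 (mod 4), so (9/779) = +(779/9).
Reduce top mod 9: now compute (5/9).
Reciprocity: 5 ≡ 1 and 9 ≡ 1 (mod 4), so (5/9) = +(9/5).
Reduce top mod 5: now compute (4/5).
Pull out 2^2: since 5 ≡ 5 (mod 8), (2/5) = -1, so (2/5)^2 = +1.
Reached (1/5) = 1. Collecting the sign flips along the way, the symbol is +1.

1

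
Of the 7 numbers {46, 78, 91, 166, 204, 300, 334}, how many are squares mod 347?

(46/347) = +1 → QR.
(78/347) = -1 → non-residue.
(91/347) = -1 → non-residue.
(166/347) = -1 → non-residue.
(204/347) = -1 → non-residue.
(300/347) = +1 → QR.
(334/347) = -1 → non-residue.
Total quadratic residues among the 7: 2.

2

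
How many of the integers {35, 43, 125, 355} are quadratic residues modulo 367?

(35/367) = -1 → non-residue.
(43/367) = -1 → non-residue.
(125/367) = -1 → non-residue.
(355/367) = +1 → QR.
Total quadratic residues among the 4: 1.

1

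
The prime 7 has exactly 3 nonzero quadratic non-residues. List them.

3 5 6

Square k = 1,…,3 (k and 7−k give the same square):
1²=1, 2²=4, 3²≡2 (mod 7).
The residues are {1, 2, 4}; the non-residues are the remaining 3 nonzero classes.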